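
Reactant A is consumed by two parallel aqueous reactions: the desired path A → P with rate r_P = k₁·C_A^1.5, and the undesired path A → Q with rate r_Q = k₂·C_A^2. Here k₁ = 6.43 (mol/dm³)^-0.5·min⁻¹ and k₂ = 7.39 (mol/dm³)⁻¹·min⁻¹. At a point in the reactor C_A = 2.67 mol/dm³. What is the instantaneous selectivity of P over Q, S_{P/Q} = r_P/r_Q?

S_{P/Q} = r_P/r_Q = (k₁·C_A^1.5)/(k₂·C_A^2) = (k₁/k₂)·C_A^-0.5.
= (6.43×2.670^1.5) / (7.39×2.670^2) = 28.05/52.68 = 0.532.
The undesired path is higher order in A, so low C_A (CSTR or dilute feed) favours P.

0.532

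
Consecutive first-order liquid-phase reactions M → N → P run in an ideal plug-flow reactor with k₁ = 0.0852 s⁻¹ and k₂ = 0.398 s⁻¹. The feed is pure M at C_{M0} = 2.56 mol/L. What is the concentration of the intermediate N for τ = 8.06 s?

The intermediate concentration in a first-order A→B→C sequence is C_N = k₁C_{M0}(e^(−k₁τ) − e^(−k₂τ))/(k₂−k₁).
e^(−k₁τ) = e^(−0.0852×8.06) = e^(−0.6867) = 0.5032; e^(−k₂τ) = e^(−3.208) = 0.04044.
C_N = 0.0852×2.56/(0.398−0.0852) × (0.5032−0.04044) = 0.6973×0.4628 = 0.3227 mol/L.

0.323 mol/L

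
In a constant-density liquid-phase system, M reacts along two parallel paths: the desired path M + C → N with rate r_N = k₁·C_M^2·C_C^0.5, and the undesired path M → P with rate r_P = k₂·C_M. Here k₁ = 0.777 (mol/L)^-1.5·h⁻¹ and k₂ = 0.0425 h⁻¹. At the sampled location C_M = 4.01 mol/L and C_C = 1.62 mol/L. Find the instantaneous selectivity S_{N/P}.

S_{N/P} = r_N/r_P = (k₁·C_M^2·C_C^0.5)/(k₂·C_M) = (k₁/k₂)·C_M·C_C^0.5.
= (0.777×4.010^2×1.620^0.5) / (0.0425×4.010) = 15.90/0.1704 = 93.3.
Since the desired path is higher order in M, keeping C_M high (PFR or concentrated feed) favours N.

93.3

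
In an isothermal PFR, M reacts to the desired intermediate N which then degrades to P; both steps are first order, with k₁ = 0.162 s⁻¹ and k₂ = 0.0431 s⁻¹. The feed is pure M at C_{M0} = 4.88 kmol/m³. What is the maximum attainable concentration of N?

3.02 kmol/m³

Evaluating C_N at τ_opt = ln(k₂/k₁)/(k₂−k₁) gives C_{N,max}/C_{M0} = (k₁/k₂)^[k₂/(k₂−k₁)].
= (0.162/0.0431)^(0.0431/(0.0431−0.162)) = (3.759)^(-0.3625) = 0.6188.
C_{N,max} = 0.6188×4.88 = 3.02 kmol/m³.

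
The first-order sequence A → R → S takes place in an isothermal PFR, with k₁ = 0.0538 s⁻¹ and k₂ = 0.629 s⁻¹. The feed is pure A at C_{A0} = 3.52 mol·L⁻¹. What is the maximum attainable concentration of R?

For a first-order series the maximum intermediate yield is C_{R,max}/C_{A0} = (k₁/k₂)^[k₂/(k₂−k₁)].
= (0.0538/0.629)^(0.629/(0.629−0.0538)) = (0.08553)^(1.094) = 0.06796.
C_{R,max} = 0.06796×3.52 = 0.239 mol·L⁻¹.

0.239 mol·L⁻¹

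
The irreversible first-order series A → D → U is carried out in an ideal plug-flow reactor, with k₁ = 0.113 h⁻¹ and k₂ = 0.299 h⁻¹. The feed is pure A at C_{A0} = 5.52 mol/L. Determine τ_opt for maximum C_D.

For first-order series the maximum of C_D occurs at τ_opt = ln(k₂/k₁)/(k₂−k₁).
= ln(0.299/0.113)/(0.299−0.113) = ln(2.646)/0.1860 = 0.9731/0.1860 = 5.23 h.

5.23 h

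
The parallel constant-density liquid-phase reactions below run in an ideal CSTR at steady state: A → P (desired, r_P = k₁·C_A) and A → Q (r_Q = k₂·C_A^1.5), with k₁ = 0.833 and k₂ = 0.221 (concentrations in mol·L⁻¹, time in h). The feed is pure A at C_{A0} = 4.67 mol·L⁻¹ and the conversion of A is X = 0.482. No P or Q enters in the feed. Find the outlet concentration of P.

1.59 mol·L⁻¹

Exit C_A = C_{A0}(1−X) = 4.67×0.518 = 2.419 mol·L⁻¹.
In a CSTR the entire volume is at exit conditions, so r_P = 0.833×2.419 = 2.015 and r_Q = 0.221×2.419^1.5 = 0.8315.
Fraction of consumed A going to P: r_P/(r_P+r_Q) = 0.7079.
C_P = 0.7079·C_{A0}·X = 0.7079×4.67×0.482 = 1.59 mol·L⁻¹.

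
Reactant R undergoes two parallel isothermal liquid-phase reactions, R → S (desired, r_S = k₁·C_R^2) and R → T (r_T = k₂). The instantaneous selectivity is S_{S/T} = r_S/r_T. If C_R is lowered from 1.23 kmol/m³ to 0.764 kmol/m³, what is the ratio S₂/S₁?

0.386

S_{S/T} = (k₁/k₂)·C_R^2, so S₂/S₁ = (C_{R,2}/C_{R,1})^2.
= (0.764/1.23)^2 = (0.6211)^2 = 0.386.
Selectivity toward S falls as C_R falls — high-concentration operation is favoured.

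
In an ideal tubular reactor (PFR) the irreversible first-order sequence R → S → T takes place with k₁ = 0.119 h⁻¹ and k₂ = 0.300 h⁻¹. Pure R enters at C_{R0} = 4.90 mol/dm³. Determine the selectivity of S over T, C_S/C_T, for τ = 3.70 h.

The intermediate concentration in a first-order A→B→C sequence is C_S = k₁C_{R0}(e^(−k₁τ) − e^(−k₂τ))/(k₂−k₁).
e^(−k₁τ) = e^(−0.119×3.70) = e^(−0.4403) = 0.6438; e^(−k₂τ) = e^(−1.110) = 0.3296.
C_S = 0.119×4.90/(0.300−0.119) × (0.6438−0.3296) = 3.222×0.3143 = 1.012 mol/dm³.
C_R = C_{R0}e^(−k₁τ) = 3.155 mol/dm³, so C_T = C_{R0}−C_R−C_S = 0.7327 mol/dm³; C_S/C_T = 1.38.

1.38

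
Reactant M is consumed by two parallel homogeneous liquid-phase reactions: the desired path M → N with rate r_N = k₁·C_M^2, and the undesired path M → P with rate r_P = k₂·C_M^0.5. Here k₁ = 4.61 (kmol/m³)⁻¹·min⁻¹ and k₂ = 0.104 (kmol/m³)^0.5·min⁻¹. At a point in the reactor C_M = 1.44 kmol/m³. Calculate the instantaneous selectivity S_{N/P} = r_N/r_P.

S_{N/P} = r_N/r_P = (k₁·C_M^2)/(k₂·C_M^0.5) = (k₁/k₂)·C_M^1.5.
= (4.61×1.440^2) / (0.104×1.440^0.5) = 9.559/0.1248 = 76.6.
Since the desired path is higher order in M, keeping C_M high (PFR or concentrated feed) favours N.

76.6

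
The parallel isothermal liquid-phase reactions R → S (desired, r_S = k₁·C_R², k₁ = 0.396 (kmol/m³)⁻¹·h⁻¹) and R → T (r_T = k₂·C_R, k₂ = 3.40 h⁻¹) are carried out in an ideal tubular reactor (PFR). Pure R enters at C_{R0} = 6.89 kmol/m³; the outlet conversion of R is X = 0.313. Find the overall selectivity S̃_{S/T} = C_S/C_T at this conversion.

0.674

C_R = C_{R0}(1−X) = 4.733 kmol/m³.
Along a PFR/batch, dC_T/dC_R = −r_T/(r_S+r_T) = −k₂/(k₂+k₁·C_R).
Integrating from C_{R0} to C_R: C_T = (3.40/0.396)·ln[(3.40+0.396·6.89)/(3.40+0.396·4.73)] = 8.586·ln(6.128/5.274) = 1.288 kmol/m³.
Then C_S = (C_{R0}−C_R) − C_T = 2.157 − 1.288 = 0.8681 kmol/m³.
S̃_{S/T} = C_S/C_T = 0.8681/1.288 = 0.674.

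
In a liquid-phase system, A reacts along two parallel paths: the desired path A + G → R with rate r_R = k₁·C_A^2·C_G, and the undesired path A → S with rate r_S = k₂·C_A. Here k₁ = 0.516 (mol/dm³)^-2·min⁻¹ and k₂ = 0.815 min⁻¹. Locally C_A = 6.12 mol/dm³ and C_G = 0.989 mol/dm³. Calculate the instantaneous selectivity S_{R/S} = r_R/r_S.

3.83

S_{R/S} = r_R/r_S = (k₁·C_A^2·C_G)/(k₂·C_A) = (k₁/k₂)·C_A·C_G.
= (0.516×6.120^2×0.9890) / (0.815×6.120) = 19.11/4.988 = 3.83.
Since the desired path is higher order in A, keeping C_A high (PFR or concentrated feed) favours R.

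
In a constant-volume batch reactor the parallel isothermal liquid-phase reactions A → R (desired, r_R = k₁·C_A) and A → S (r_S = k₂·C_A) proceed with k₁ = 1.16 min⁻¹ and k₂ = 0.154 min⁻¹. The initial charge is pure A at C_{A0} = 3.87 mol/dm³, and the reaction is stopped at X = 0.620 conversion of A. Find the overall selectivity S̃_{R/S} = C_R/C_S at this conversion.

7.53

C_A = C_{A0}(1−X) = 1.471 mol/dm³.
Both paths are first order in A, so the instantaneous fraction to R is constant: dC_R/d(−C_A) = k₁/(k₁+k₂) = 0.8828.
C_R = 0.8828·(C_{A0}−C_A) = 0.8828×2.399 = 2.12 mol/dm³.
C_S = (C_{A0}−C_A)−C_R = 0.2812 mol/dm³; S̃_{R/S} = 2.118/0.2812 = 7.53.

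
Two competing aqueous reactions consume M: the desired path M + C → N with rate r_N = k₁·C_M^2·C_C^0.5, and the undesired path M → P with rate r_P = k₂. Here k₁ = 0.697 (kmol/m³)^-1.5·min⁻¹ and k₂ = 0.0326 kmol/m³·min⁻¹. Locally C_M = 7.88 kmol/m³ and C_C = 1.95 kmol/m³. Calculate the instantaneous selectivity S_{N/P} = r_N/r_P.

1854

S_{N/P} = r_N/r_P = (k₁·C_M^2·C_C^0.5)/(k₂) = (k₁/k₂)·C_M^2·C_C^0.5.
= (0.697×7.880^2×1.950^0.5) / (0.0326) = 60.44/0.03260 = 1854.
Since the desired path is higher order in M, keeping C_M high (PFR or concentrated feed) favours N.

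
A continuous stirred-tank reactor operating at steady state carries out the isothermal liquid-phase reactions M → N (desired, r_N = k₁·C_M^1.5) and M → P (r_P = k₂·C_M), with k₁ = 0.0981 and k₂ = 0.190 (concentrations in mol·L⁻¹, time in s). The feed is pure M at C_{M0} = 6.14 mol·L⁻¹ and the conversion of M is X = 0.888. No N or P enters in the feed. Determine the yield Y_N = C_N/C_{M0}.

Exit C_M = C_{M0}(1−X) = 6.14×0.112 = 0.6877 mol·L⁻¹.
In a CSTR the entire volume is at exit conditions, so r_N = 0.0981×0.6877^1.5 = 0.05594 and r_P = 0.190×0.6877 = 0.1307.
Fraction of consumed M going to N: r_N/(r_N+r_P) = 0.2998.
C_N = 0.2998·C_{M0}·X = 0.2998×6.14×0.888 = 1.63 mol·L⁻¹; Y_N = C_N/C_{M0} = 0.266.

0.266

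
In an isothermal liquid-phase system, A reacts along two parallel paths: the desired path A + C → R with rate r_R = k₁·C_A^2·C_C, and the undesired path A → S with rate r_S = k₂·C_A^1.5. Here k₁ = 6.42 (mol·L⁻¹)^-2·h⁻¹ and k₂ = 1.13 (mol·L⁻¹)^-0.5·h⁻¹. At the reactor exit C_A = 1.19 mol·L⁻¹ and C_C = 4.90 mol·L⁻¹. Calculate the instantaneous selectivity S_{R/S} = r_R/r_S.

S_{R/S} = r_R/r_S = (k₁·C_A^2·C_C)/(k₂·C_A^1.5) = (k₁/k₂)·C_A^0.5·C_C.
= (6.42×1.190^2×4.900) / (1.13×1.190^1.5) = 44.55/1.467 = 30.4.

30.4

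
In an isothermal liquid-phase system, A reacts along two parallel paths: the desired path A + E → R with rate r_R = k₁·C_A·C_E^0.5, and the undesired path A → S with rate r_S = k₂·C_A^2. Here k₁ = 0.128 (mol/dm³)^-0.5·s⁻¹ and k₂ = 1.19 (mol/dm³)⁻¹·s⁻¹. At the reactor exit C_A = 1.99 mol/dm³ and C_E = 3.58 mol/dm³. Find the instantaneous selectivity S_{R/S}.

0.102

S_{R/S} = r_R/r_S = (k₁·C_A·C_E^0.5)/(k₂·C_A^2) = (k₁/k₂)·C_A⁻¹·C_E^0.5.
= (0.128×1.990×3.580^0.5) / (1.19×1.990^2) = 0.4820/4.713 = 0.102.
The undesired path is higher order in A, so low C_A (CSTR or dilute feed) favours R.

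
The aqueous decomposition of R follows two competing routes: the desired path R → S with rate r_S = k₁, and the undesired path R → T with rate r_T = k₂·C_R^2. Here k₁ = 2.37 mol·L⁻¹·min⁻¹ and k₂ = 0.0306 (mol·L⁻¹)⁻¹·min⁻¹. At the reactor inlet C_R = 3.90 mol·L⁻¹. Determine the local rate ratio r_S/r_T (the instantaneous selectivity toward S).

S_{S/T} = r_S/r_T = (k₁)/(k₂·C_R^2) = (k₁/k₂)·C_R^-2.
= (2.37) / (0.0306×3.900^2) = 2.370/0.4654 = 5.09.
The undesired path is higher order in R, so low C_R (CSTR or dilute feed) favours S.

5.09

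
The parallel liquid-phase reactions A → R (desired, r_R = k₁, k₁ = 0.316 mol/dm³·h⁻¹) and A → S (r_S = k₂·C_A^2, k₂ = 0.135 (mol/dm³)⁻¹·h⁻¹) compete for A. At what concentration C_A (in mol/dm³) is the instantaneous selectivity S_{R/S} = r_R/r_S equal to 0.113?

S_{R/S} = (k₁/k₂)·C_A^-2 ⇒ C_A = (S·k₂/k₁)^(-0.5).
= (0.113×0.135/0.316)^(-0.5) = (0.04828)^(-0.5) = 4.55 mol/dm³.

4.55 mol/dm³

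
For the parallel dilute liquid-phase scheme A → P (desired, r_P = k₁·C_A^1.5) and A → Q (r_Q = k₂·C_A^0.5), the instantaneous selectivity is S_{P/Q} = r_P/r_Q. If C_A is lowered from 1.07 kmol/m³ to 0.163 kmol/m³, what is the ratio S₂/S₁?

0.152

S_{P/Q} = (k₁/k₂)·C_A, so S₂/S₁ = (C_{A,2}/C_{A,1}).
= 0.163/1.07 = 0.152.
Selectivity toward P falls as C_A falls — high-concentration operation is favoured.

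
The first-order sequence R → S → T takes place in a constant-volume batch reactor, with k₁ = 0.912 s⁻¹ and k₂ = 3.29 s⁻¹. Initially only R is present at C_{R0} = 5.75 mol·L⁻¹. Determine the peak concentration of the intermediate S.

For a first-order series the maximum intermediate yield is C_{S,max}/C_{R0} = (k₁/k₂)^[k₂/(k₂−k₁)].
= (0.912/3.29)^(3.29/(3.29−0.912)) = (0.2772)^(1.384) = 0.1695.
C_{S,max} = 0.1695×5.75 = 0.974 mol·L⁻¹.

0.974 mol·L⁻¹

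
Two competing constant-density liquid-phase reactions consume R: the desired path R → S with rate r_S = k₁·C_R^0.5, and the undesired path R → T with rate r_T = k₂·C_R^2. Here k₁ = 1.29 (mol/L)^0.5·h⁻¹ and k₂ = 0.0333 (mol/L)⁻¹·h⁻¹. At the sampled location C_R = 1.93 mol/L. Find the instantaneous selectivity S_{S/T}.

14.4

S_{S/T} = r_S/r_T = (k₁·C_R^0.5)/(k₂·C_R^2) = (k₁/k₂)·C_R^-1.5.
= (1.29×1.930^0.5) / (0.0333×1.930^2) = 1.792/0.1240 = 14.4.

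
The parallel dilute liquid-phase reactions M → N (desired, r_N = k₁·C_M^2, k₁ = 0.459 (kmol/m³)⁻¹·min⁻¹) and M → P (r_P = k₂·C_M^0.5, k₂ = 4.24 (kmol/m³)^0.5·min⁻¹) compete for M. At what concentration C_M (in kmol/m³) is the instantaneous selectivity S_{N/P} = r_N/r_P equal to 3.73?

S_{N/P} = (k₁/k₂)·C_M^1.5 ⇒ C_M = (S·k₂/k₁)^(1/1.5).
= (3.73×4.24/0.459)^(0.6667) = (34.46)^(0.6667) = 10.6 kmol/m³.

10.6 kmol/m³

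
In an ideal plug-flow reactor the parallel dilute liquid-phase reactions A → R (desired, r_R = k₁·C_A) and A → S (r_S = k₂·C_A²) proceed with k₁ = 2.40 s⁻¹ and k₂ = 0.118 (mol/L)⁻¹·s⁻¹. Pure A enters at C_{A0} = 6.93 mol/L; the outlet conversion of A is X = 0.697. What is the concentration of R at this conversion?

C_A = C_{A0}(1−X) = 2.100 mol/L.
Along a PFR/batch, dC_R/dC_A = −r_R/(r_R+r_S) = −k₁/(k₁+k₂·C_A).
Integrating from C_{A0} to C_A: C_R = (2.40/0.118)·ln[(2.40+0.118·6.93)/(2.40+0.118·2.10)] = 20.34·ln(3.218/2.648) = 3.965 mol/L.

3.97 mol/L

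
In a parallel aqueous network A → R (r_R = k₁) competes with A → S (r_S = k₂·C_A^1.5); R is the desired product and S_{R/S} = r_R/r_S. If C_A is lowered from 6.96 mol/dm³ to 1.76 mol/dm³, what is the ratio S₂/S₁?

S_{R/S} = (k₁/k₂)·C_A^-1.5, so S₂/S₁ = (C_{A,2}/C_{A,1})^-1.5.
= (1.76/6.96)^(-1.5) = (0.2529)^(-1.5) = 7.86.

7.86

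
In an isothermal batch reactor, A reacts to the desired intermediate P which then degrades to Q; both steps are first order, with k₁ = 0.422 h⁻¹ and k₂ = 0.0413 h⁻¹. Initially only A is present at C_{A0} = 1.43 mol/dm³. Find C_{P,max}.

1.11 mol/dm³

At the optimum, C_{P,max}/C_{A0} = (k₁/k₂)^[k₂/(k₂−k₁)].
= (0.422/0.0413)^(0.0413/(0.0413−0.422)) = (10.22)^(-0.1085) = 0.7771.
C_{P,max} = 0.7771×1.43 = 1.11 mol/dm³.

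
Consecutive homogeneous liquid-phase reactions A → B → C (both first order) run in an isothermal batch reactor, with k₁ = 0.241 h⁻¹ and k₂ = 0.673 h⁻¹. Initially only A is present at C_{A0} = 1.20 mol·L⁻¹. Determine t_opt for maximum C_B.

2.38 h

For first-order series the maximum of C_B occurs at t_opt = ln(k₂/k₁)/(k₂−k₁).
= ln(0.673/0.241)/(0.673−0.241) = ln(2.793)/0.4320 = 1.027/0.4320 = 2.38 h.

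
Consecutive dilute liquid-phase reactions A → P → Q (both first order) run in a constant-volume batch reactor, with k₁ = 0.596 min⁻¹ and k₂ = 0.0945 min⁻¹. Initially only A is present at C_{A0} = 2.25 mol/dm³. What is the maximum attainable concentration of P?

Evaluating C_P at t_opt = ln(k₂/k₁)/(k₂−k₁) gives C_{P,max}/C_{A0} = (k₁/k₂)^[k₂/(k₂−k₁)].
= (0.596/0.0945)^(0.0945/(0.0945−0.596)) = (6.307)^(-0.1884) = 0.7068.
C_{P,max} = 0.7068×2.25 = 1.59 mol/dm³.

1.59 mol/dm³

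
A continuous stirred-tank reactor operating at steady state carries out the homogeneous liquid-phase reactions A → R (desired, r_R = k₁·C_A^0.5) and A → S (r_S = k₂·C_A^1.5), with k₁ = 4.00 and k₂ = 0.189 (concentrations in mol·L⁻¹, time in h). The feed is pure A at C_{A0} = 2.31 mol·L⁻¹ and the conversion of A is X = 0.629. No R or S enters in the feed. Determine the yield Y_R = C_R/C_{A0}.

Exit C_A = C_{A0}(1−X) = 2.31×0.371 = 0.8570 mol·L⁻¹.
Rates in a CSTR are evaluated at the outlet concentration: r_R = 4.00×0.8570^0.5 = 3.703, r_S = 0.189×0.8570^1.5 = 0.1499.
Fraction of consumed A going to R: r_R/(r_R+r_S) = 0.9611.
C_R = 0.9611·C_{A0}·X = 0.9611×2.31×0.629 = 1.40 mol·L⁻¹; Y_R = C_R/C_{A0} = 0.605.

0.605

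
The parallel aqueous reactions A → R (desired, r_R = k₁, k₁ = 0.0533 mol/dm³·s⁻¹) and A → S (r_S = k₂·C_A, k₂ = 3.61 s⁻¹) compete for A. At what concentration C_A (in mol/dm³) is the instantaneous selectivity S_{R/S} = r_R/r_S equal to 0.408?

0.0362 mol/dm³

S_{R/S} = (k₁/k₂)·C_A⁻¹ ⇒ C_A = (S·k₂/k₁)^(-1).
= (0.408×3.61/0.0533)^(-1) = (27.63)^(-1) = 0.0362 mol/dm³.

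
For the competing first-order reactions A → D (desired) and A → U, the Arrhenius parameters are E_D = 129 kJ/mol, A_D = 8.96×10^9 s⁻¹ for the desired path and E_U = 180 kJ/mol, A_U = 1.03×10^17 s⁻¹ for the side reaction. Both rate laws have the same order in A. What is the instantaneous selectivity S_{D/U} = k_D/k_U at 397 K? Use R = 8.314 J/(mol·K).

0.447

Since both paths have the same order in A, the concentration cancels and S_{D/U} = k_D/k_U = (A_D/A_U)·exp[(E_U−E_D)/(RT)].
(E_U−E_D)/(RT) = (180−129)×10³/(8.314×397) = 51000/3301 = 15.45.
k_D/k_U = (8.96×10^9/1.03×10^17)·exp(15.45) = 8.699×10^-8 × 5.134×10^6 = 0.447.
Since E_D < E_U, lowering the temperature improves selectivity toward D.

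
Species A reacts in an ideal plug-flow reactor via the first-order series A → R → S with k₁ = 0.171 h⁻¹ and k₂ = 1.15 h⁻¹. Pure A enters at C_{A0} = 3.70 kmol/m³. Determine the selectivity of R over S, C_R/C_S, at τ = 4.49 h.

0.176

The intermediate concentration in a first-order A→B→C sequence is C_R = k₁C_{A0}(e^(−k₁τ) − e^(−k₂τ))/(k₂−k₁).
e^(−k₁τ) = e^(−0.171×4.49) = e^(−0.7678) = 0.4640; e^(−k₂τ) = e^(−5.163) = 0.005722.
C_R = 0.171×3.70/(1.15−0.171) × (0.4640−0.005722) = 0.6463×0.4583 = 0.2962 kmol/m³.
C_A = C_{A0}e^(−k₁τ) = 1.717 kmol/m³, so C_S = C_{A0}−C_A−C_R = 1.687 kmol/m³; C_R/C_S = 0.176.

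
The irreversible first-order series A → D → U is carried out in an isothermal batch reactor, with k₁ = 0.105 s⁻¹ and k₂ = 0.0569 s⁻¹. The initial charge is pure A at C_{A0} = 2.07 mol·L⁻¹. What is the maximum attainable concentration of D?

1.00 mol·L⁻¹

At the optimum, C_{D,max}/C_{A0} = (k₁/k₂)^[k₂/(k₂−k₁)].
= (0.105/0.0569)^(0.0569/(0.0569−0.105)) = (1.845)^(-1.183) = 0.4844.
C_{D,max} = 0.4844×2.07 = 1.00 mol·L⁻¹.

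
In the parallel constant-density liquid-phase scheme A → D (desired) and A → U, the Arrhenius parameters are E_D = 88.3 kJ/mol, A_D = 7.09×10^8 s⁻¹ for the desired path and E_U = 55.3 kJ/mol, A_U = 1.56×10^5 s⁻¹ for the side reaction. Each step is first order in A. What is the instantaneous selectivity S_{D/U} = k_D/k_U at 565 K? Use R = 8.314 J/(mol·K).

With equal orders, S_{D/U} = k_D/k_U = (A_D/A_U)·exp[(E_U−E_D)/(RT)].
(E_U−E_D)/(RT) = (55.3−88.3)×10³/(8.314×565) = -33000/4697 = -7.025.
k_D/k_U = (7.09×10^8/1.56×10^5)·exp(-7.025) = 4545 × 8.892×10^-4 = 4.04.

4.04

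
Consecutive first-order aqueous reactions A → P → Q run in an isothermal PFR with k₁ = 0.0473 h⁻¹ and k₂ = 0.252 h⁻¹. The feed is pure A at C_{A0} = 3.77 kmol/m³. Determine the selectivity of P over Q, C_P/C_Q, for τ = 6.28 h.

0.936

The intermediate concentration in a first-order A→B→C sequence is C_P = k₁C_{A0}(e^(−k₁τ) − e^(−k₂τ))/(k₂−k₁).
e^(−k₁τ) = e^(−0.0473×6.28) = e^(−0.2970) = 0.7430; e^(−k₂τ) = e^(−1.583) = 0.2054.
C_P = 0.0473×3.77/(0.252−0.0473) × (0.7430−0.2054) = 0.8711×0.5376 = 0.4683 kmol/m³.
C_A = C_{A0}e^(−k₁τ) = 2.801 kmol/m³, so C_Q = C_{A0}−C_A−C_P = 0.5006 kmol/m³; C_P/C_Q = 0.936.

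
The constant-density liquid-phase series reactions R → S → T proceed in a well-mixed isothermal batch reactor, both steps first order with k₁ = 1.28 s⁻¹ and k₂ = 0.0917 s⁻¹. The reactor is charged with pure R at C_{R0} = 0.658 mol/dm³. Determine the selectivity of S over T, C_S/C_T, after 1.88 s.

8.07

Solving the coupled first-order balances gives C_S(t) = [k₁/(k₂−k₁)]·C_{R0}·(e^(−k₁t) − e^(−k₂t)).
e^(−k₁t) = e^(−1.28×1.88) = e^(−2.406) = 0.09014; e^(−k₂t) = e^(−0.1724) = 0.8416.
C_S = 1.28×0.658/(0.0917−1.28) × (0.09014−0.8416) = (-0.7088)×(-0.7515) = 0.5327 mol/dm³.
C_R = C_{R0}e^(−k₁t) = 0.05931 mol/dm³, so C_T = C_{R0}−C_R−C_S = 0.06604 mol/dm³; C_S/C_T = 8.07.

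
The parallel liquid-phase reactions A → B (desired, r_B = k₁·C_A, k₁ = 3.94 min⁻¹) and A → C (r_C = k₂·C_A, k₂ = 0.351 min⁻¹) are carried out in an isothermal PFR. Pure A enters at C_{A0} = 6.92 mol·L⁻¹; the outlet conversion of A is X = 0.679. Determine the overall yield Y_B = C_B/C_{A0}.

C_A = C_{A0}(1−X) = 2.221 mol·L⁻¹.
Both paths are first order in A, so the instantaneous fraction to B is constant: dC_B/d(−C_A) = k₁/(k₁+k₂) = 0.9182.
C_B = 0.9182·(C_{A0}−C_A) = 0.9182×4.699 = 4.31 mol·L⁻¹.
Y_B = C_B/C_{A0} = 4.314/6.92 = 0.623.

0.623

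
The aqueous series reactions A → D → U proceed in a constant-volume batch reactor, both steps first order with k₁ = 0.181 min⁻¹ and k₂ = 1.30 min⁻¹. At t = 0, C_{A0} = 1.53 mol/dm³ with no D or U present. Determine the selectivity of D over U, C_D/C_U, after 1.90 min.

0.532

The intermediate concentration in a first-order A→B→C sequence is C_D = k₁C_{A0}(e^(−k₁t) − e^(−k₂t))/(k₂−k₁).
e^(−k₁t) = e^(−0.181×1.90) = e^(−0.3439) = 0.7090; e^(−k₂t) = e^(−2.470) = 0.08458.
C_D = 0.181×1.53/(1.30−0.181) × (0.7090−0.08458) = 0.2475×0.6244 = 0.1545 mol/dm³.
C_A = C_{A0}e^(−k₁t) = 1.085 mol/dm³, so C_U = C_{A0}−C_A−C_D = 0.2907 mol/dm³; C_D/C_U = 0.532.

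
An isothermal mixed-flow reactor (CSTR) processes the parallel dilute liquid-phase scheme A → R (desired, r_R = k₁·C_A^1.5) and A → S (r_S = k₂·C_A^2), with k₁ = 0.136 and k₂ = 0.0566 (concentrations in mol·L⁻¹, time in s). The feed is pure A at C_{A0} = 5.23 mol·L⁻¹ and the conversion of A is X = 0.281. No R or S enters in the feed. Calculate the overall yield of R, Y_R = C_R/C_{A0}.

0.156

Exit C_A = C_{A0}(1−X) = 5.23×0.719 = 3.760 mol·L⁻¹.
Rates in a CSTR are evaluated at the outlet concentration: r_R = 0.136×3.760^1.5 = 0.9917, r_S = 0.0566×3.760^2 = 0.8003.
Fraction of consumed A going to R: r_R/(r_R+r_S) = 0.5534.
C_R = 0.5534·C_{A0}·X = 0.5534×5.23×0.281 = 0.813 mol·L⁻¹; Y_R = C_R/C_{A0} = 0.156.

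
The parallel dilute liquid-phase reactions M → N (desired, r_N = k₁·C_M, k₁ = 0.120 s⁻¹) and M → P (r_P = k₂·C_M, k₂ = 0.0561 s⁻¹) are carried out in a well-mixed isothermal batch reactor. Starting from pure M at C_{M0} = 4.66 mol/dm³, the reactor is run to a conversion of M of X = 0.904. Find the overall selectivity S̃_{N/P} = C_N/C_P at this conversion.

C_M = C_{M0}(1−X) = 0.4474 mol/dm³.
Both paths are first order in M, so the instantaneous fraction to N is constant: dC_N/d(−C_M) = k₁/(k₁+k₂) = 0.6814.
C_N = 0.6814·(C_{M0}−C_M) = 0.6814×4.213 = 2.87 mol/dm³.
C_P = (C_{M0}−C_M)−C_N = 1.342 mol/dm³; S̃_{N/P} = 2.871/1.342 = 2.14.

2.14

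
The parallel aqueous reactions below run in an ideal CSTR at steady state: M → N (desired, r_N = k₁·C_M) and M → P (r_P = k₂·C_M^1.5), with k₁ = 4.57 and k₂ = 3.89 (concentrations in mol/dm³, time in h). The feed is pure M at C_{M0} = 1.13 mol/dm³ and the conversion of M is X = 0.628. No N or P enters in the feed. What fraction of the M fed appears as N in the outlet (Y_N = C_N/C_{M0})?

Exit C_M = C_{M0}(1−X) = 1.13×0.372 = 0.4204 mol/dm³.
In a CSTR the entire volume is at exit conditions, so r_N = 4.57×0.4204 = 1.921 and r_P = 3.89×0.4204^1.5 = 1.060.
Fraction of consumed M going to N: r_N/(r_N+r_P) = 0.6444.
C_N = 0.6444·C_{M0}·X = 0.6444×1.13×0.628 = 0.457 mol/dm³; Y_N = C_N/C_{M0} = 0.405.

0.405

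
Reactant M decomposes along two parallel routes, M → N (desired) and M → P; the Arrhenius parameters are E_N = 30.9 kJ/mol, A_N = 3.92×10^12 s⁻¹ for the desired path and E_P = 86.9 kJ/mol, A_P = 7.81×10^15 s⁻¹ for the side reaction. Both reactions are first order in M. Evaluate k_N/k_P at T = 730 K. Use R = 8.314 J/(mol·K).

5.10

With equal orders, S_{N/P} = k_N/k_P = (A_N/A_P)·exp[(E_P−E_N)/(RT)].
(E_P−E_N)/(RT) = (86.9−30.9)×10³/(8.314×730) = 56000/6069 = 9.227.
k_N/k_P = (3.92×10^12/7.81×10^15)·exp(9.227) = 5.019×10^-4 × 10167 = 5.10.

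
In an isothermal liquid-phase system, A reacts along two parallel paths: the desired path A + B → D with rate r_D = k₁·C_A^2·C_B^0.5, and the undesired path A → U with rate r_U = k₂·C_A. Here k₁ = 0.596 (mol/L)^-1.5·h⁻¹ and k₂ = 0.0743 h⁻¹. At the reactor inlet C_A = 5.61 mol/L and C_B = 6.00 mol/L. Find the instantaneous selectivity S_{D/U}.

S_{D/U} = r_D/r_U = (k₁·C_A^2·C_B^0.5)/(k₂·C_A) = (k₁/k₂)·C_A·C_B^0.5.
= (0.596×5.610^2×6.000^0.5) / (0.0743×5.610) = 45.95/0.4168 = 110.
Since the desired path is higher order in A, keeping C_A high (PFR or concentrated feed) favours D.

110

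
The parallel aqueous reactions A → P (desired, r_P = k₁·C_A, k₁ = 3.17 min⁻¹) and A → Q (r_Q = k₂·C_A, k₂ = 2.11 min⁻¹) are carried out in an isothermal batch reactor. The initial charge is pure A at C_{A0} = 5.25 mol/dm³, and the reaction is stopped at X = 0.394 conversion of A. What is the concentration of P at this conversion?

1.24 mol/dm³

C_A = C_{A0}(1−X) = 3.181 mol/dm³.
Both paths are first order in A, so the instantaneous fraction to P is constant: dC_P/d(−C_A) = k₁/(k₁+k₂) = 0.6004.
C_P = 0.6004·(C_{A0}−C_A) = 0.6004×2.069 = 1.24 mol/dm³.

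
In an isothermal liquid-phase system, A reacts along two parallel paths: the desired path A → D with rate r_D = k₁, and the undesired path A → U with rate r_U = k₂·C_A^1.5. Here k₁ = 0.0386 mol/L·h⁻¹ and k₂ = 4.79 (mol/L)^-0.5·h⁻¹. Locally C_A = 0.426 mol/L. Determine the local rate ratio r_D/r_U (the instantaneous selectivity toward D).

0.0290

S_{D/U} = r_D/r_U = (k₁)/(k₂·C_A^1.5) = (k₁/k₂)·C_A^-1.5.
= (0.0386) / (4.79×0.4260^1.5) = 0.03860/1.332 = 0.0290.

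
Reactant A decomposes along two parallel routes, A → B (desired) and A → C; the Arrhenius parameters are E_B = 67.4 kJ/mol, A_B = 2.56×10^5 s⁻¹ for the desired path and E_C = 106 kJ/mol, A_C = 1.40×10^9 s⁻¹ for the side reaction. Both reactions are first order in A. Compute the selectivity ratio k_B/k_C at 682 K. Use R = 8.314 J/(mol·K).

0.165

Since both paths have the same order in A, the concentration cancels and S_{B/C} = k_B/k_C = (A_B/A_C)·exp[(E_C−E_B)/(RT)].
(E_C−E_B)/(RT) = (106−67.4)×10³/(8.314×682) = 38600/5670 = 6.808.
k_B/k_C = (2.56×10^5/1.40×10^9)·exp(6.808) = 1.829×10^-4 × 904.7 = 0.165.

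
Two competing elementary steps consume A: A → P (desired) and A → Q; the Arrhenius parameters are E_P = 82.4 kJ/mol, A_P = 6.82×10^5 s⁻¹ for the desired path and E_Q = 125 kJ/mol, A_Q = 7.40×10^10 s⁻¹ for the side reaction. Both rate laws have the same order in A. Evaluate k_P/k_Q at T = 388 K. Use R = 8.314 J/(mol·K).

5.01

k_P/k_Q = (A_P/A_Q)·exp[−(E_P−E_Q)/(RT)] = (A_P/A_Q)·exp[(E_Q−E_P)/(RT)].
(E_Q−E_P)/(RT) = (125−82.4)×10³/(8.314×388) = 42600/3226 = 13.21.
k_P/k_Q = (6.82×10^5/7.40×10^10)·exp(13.21) = 9.216×10^-6 × 5.436×10^5 = 5.01.
Since E_P < E_Q, lowering the temperature improves selectivity toward P.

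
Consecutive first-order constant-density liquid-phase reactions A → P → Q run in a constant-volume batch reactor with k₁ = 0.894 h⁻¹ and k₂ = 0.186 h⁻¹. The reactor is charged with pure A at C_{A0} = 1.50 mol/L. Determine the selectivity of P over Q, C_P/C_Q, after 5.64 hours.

The intermediate concentration in a first-order A→B→C sequence is C_P = k₁C_{A0}(e^(−k₁t) − e^(−k₂t))/(k₂−k₁).
e^(−k₁t) = e^(−0.894×5.64) = e^(−5.042) = 0.006460; e^(−k₂t) = e^(−1.049) = 0.3503.
C_P = 0.894×1.50/(0.186−0.894) × (0.006460−0.3503) = (-1.894)×(-0.3438) = 0.6512 mol/L.
C_A = C_{A0}e^(−k₁t) = 0.009690 mol/L, so C_Q = C_{A0}−C_A−C_P = 0.8391 mol/L; C_P/C_Q = 0.776.

0.776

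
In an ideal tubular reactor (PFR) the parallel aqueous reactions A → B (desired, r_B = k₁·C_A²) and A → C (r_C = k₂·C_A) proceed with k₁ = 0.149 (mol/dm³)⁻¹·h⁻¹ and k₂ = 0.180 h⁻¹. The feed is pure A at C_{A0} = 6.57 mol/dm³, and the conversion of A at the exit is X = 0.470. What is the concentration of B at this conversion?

C_A = C_{A0}(1−X) = 3.482 mol/dm³.
Along a PFR/batch, dC_C/dC_A = −r_C/(r_B+r_C) = −k₂/(k₂+k₁·C_A).
Integrating from C_{A0} to C_A: C_C = (0.180/0.149)·ln[(0.180+0.149·6.57)/(0.180+0.149·3.48)] = 1.208·ln(1.159/0.6988) = 0.6111 mol/dm³.
Then C_B = (C_{A0}−C_A) − C_C = 3.088 − 0.6111 = 2.477 mol/dm³.

2.48 mol/dm³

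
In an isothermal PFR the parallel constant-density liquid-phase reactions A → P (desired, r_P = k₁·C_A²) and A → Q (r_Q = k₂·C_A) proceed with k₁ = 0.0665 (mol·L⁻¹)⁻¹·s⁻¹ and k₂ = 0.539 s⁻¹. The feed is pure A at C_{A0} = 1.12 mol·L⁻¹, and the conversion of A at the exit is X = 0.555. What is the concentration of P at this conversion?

C_A = C_{A0}(1−X) = 0.4984 mol·L⁻¹.
Along a PFR/batch, dC_Q/dC_A = −r_Q/(r_P+r_Q) = −k₂/(k₂+k₁·C_A).
Integrating from C_{A0} to C_A: C_Q = (0.539/0.0665)·ln[(0.539+0.0665·1.12)/(0.539+0.0665·0.498)] = 8.105·ln(0.6135/0.5721) = 0.5654 mol·L⁻¹.
Then C_P = (C_{A0}−C_A) − C_Q = 0.6216 − 0.5654 = 0.05620 mol·L⁻¹.

0.0562 mol·L⁻¹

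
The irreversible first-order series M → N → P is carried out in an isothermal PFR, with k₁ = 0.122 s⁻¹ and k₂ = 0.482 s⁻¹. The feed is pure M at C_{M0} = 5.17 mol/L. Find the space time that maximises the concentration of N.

For first-order series the maximum of C_N occurs at τ_opt = ln(k₂/k₁)/(k₂−k₁).
= ln(0.482/0.122)/(0.482−0.122) = ln(3.951)/0.3600 = 1.374/0.3600 = 3.82 s.

3.82 s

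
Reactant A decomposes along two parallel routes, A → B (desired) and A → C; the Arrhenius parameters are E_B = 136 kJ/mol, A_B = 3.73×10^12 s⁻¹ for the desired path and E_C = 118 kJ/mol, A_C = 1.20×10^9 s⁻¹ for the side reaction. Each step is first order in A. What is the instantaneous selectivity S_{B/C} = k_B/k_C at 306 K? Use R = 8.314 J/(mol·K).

2.63

k_B/k_C = (A_B/A_C)·exp[−(E_B−E_C)/(RT)] = (A_B/A_C)·exp[(E_C−E_B)/(RT)].
(E_C−E_B)/(RT) = (118−136)×10³/(8.314×306) = -18000/2544 = -7.075.
k_B/k_C = (3.73×10^12/1.20×10^9)·exp(-7.075) = 3108 × 8.458×10^-4 = 2.63.
Since E_B > E_C, raising the temperature improves selectivity toward B.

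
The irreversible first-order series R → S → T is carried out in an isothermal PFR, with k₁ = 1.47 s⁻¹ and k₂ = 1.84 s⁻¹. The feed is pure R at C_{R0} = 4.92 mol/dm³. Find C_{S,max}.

For a first-order series the maximum intermediate yield is C_{S,max}/C_{R0} = (k₁/k₂)^[k₂/(k₂−k₁)].
= (1.47/1.84)^(1.84/(1.84−1.47)) = (0.7989)^(4.973) = 0.3274.
C_{S,max} = 0.3274×4.92 = 1.61 mol/dm³.

1.61 mol/dm³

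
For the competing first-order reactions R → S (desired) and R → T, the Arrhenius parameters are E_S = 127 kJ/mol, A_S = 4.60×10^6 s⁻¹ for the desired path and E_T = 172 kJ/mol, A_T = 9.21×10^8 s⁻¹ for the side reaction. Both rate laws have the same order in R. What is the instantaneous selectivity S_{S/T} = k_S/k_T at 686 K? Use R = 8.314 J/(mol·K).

13.3

Since both paths have the same order in R, the concentration cancels and S_{S/T} = k_S/k_T = (A_S/A_T)·exp[(E_T−E_S)/(RT)].
(E_T−E_S)/(RT) = (172−127)×10³/(8.314×686) = 45000/5703 = 7.890.
k_S/k_T = (4.60×10^6/9.21×10^8)·exp(7.890) = 0.004995 × 2671 = 13.3.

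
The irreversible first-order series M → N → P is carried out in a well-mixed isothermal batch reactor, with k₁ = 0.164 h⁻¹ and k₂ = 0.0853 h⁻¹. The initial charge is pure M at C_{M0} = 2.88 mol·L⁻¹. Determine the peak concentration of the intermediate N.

Evaluating C_N at t_opt = ln(k₂/k₁)/(k₂−k₁) gives C_{N,max}/C_{M0} = (k₁/k₂)^[k₂/(k₂−k₁)].
= (0.164/0.0853)^(0.0853/(0.0853−0.164)) = (1.923)^(-1.084) = 0.4924.
C_{N,max} = 0.4924×2.88 = 1.42 mol·L⁻¹.

1.42 mol·L⁻¹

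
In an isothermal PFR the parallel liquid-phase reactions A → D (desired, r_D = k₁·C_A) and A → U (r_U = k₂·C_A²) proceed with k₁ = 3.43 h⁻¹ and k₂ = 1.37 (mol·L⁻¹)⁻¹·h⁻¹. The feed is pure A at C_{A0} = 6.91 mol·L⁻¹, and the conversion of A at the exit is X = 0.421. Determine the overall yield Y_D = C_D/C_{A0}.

0.134

C_A = C_{A0}(1−X) = 4.001 mol·L⁻¹.
Along a PFR/batch, dC_D/dC_A = −r_D/(r_D+r_U) = −k₁/(k₁+k₂·C_A).
Integrating from C_{A0} to C_A: C_D = (3.43/1.37)·ln[(3.43+1.37·6.91)/(3.43+1.37·4.00)] = 2.504·ln(12.90/8.911) = 0.9255 mol·L⁻¹.
Y_D = C_D/C_{A0} = 0.9255/6.91 = 0.134.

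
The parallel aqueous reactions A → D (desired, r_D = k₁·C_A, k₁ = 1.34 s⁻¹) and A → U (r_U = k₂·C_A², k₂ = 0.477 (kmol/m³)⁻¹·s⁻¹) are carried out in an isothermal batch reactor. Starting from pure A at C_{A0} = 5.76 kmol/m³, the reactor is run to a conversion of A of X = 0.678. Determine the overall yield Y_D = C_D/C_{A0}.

C_A = C_{A0}(1−X) = 1.855 kmol/m³.
Along a PFR/batch, dC_D/dC_A = −r_D/(r_D+r_U) = −k₁/(k₁+k₂·C_A).
Integrating from C_{A0} to C_A: C_D = (1.34/0.477)·ln[(1.34+0.477·5.76)/(1.34+0.477·1.85)] = 2.809·ln(4.088/2.225) = 1.709 kmol/m³.
Y_D = C_D/C_{A0} = 1.709/5.76 = 0.297.

0.297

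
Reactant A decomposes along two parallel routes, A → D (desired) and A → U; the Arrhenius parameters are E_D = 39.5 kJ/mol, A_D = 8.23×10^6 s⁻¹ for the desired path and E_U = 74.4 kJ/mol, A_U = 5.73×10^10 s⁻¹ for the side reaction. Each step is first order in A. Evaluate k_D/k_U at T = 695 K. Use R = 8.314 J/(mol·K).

0.0603

With equal orders, S_{D/U} = k_D/k_U = (A_D/A_U)·exp[(E_U−E_D)/(RT)].
(E_U−E_D)/(RT) = (74.4−39.5)×10³/(8.314×695) = 34900/5778 = 6.040.
k_D/k_U = (8.23×10^6/5.73×10^10)·exp(6.040) = 1.436×10^-4 × 419.9 = 0.0603.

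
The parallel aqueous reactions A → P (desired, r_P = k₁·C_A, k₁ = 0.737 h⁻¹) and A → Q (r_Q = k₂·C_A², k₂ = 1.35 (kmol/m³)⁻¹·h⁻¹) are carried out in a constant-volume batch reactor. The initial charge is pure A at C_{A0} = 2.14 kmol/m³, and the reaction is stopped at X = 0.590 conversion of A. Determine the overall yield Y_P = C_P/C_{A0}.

0.162

C_A = C_{A0}(1−X) = 0.8774 kmol/m³.
Along a PFR/batch, dC_P/dC_A = −r_P/(r_P+r_Q) = −k₁/(k₁+k₂·C_A).
Integrating from C_{A0} to C_A: C_P = (0.737/1.35)·ln[(0.737+1.35·2.14)/(0.737+1.35·0.877)] = 0.5459·ln(3.626/1.921) = 0.3467 kmol/m³.
Y_P = C_P/C_{A0} = 0.3467/2.14 = 0.162.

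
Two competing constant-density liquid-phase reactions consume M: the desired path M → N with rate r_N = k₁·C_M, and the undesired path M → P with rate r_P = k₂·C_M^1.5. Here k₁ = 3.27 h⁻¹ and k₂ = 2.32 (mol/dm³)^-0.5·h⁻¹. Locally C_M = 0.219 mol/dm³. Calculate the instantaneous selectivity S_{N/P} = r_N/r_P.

3.01

S_{N/P} = r_N/r_P = (k₁·C_M)/(k₂·C_M^1.5) = (k₁/k₂)·C_M^-0.5.
= (3.27×0.2190) / (2.32×0.2190^1.5) = 0.7161/0.2378 = 3.01.
The undesired path is higher order in M, so low C_M (CSTR or dilute feed) favours N.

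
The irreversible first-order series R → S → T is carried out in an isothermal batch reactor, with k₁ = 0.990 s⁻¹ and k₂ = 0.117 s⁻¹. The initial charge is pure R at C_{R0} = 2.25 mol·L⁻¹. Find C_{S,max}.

1.69 mol·L⁻¹

Evaluating C_S at t_opt = ln(k₂/k₁)/(k₂−k₁) gives C_{S,max}/C_{R0} = (k₁/k₂)^[k₂/(k₂−k₁)].
= (0.990/0.117)^(0.117/(0.117−0.990)) = (8.462)^(-0.1340) = 0.7511.
C_{S,max} = 0.7511×2.25 = 1.69 mol·L⁻¹.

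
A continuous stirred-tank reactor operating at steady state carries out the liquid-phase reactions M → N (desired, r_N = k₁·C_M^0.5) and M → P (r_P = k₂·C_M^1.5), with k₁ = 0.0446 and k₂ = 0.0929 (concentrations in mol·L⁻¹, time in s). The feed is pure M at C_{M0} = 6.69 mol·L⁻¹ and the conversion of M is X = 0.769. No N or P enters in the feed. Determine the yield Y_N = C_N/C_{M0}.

Exit C_M = C_{M0}(1−X) = 6.69×0.231 = 1.545 mol·L⁻¹.
A CSTR operates uniformly at the exit composition, giving r_N = 0.05544 and r_P = 0.1785 (each k·C_M^n at C_M = 1.545).
Fraction of consumed M going to N: r_N/(r_N+r_P) = 0.2370.
C_N = 0.2370·C_{M0}·X = 0.2370×6.69×0.769 = 1.22 mol·L⁻¹; Y_N = C_N/C_{M0} = 0.182.

0.182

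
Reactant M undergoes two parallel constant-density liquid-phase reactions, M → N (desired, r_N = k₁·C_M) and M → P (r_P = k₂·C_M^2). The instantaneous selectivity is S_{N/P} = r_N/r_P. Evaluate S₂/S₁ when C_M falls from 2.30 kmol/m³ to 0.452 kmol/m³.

S_{N/P} = (k₁/k₂)·C_M⁻¹, so S₂/S₁ = (C_{M,2}/C_{M,1})⁻¹.
= 2.30/0.452 = 5.09.
Selectivity toward N rises as C_M falls — low-concentration operation is favoured.

5.09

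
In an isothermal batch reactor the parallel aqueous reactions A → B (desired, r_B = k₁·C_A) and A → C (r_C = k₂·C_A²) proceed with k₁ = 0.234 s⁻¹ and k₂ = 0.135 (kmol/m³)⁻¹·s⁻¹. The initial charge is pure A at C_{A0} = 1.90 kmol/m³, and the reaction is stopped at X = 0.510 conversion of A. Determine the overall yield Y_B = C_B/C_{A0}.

C_A = C_{A0}(1−X) = 0.9310 kmol/m³.
Along a PFR/batch, dC_B/dC_A = −r_B/(r_B+r_C) = −k₁/(k₁+k₂·C_A).
Integrating from C_{A0} to C_A: C_B = (0.234/0.135)·ln[(0.234+0.135·1.90)/(0.234+0.135·0.931)] = 1.733·ln(0.4905/0.3597) = 0.5377 kmol/m³.
Y_B = C_B/C_{A0} = 0.5377/1.90 = 0.283.

0.283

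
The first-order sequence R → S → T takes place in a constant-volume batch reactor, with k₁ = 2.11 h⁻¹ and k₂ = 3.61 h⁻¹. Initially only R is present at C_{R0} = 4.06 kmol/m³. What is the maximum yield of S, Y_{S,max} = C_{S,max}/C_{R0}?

Evaluating C_S at t_opt = ln(k₂/k₁)/(k₂−k₁) gives C_{S,max}/C_{R0} = (k₁/k₂)^[k₂/(k₂−k₁)].
= (2.11/3.61)^(3.61/(3.61−2.11)) = (0.5845)^(2.407) = 0.2746.

0.275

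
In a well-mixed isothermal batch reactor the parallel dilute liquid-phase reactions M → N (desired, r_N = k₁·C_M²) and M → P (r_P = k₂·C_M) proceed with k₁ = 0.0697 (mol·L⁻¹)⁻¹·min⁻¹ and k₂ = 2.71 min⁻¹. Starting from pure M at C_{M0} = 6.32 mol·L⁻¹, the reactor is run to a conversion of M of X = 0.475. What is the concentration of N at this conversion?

0.330 mol·L⁻¹

C_M = C_{M0}(1−X) = 3.318 mol·L⁻¹.
Along a PFR/batch, dC_P/dC_M = −r_P/(r_N+r_P) = −k₂/(k₂+k₁·C_M).
Integrating from C_{M0} to C_M: C_P = (2.71/0.0697)·ln[(2.71+0.0697·6.32)/(2.71+0.0697·3.32)] = 38.88·ln(3.151/2.941) = 2.672 mol·L⁻¹.
Then C_N = (C_{M0}−C_M) − C_P = 3.002 − 2.672 = 0.3300 mol·L⁻¹.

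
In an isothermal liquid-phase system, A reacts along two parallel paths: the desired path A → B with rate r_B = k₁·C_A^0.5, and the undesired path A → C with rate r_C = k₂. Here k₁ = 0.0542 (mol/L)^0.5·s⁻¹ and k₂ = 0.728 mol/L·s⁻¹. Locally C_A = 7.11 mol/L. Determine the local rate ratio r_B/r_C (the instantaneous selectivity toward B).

S_{B/C} = r_B/r_C = (k₁·C_A^0.5)/(k₂) = (k₁/k₂)·C_A^0.5.
= (0.0542×7.110^0.5) / (0.728) = 0.1445/0.7280 = 0.199.

0.199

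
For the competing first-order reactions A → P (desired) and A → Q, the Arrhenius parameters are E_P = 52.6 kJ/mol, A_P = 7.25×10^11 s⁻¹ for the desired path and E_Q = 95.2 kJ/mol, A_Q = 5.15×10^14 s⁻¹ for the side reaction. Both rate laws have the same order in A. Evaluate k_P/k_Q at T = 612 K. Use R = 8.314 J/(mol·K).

6.09

With equal orders, S_{P/Q} = k_P/k_Q = (A_P/A_Q)·exp[(E_Q−E_P)/(RT)].
(E_Q−E_P)/(RT) = (95.2−52.6)×10³/(8.314×612) = 42600/5088 = 8.372.
k_P/k_Q = (7.25×10^11/5.15×10^14)·exp(8.372) = 0.001408 × 4326 = 6.09.
Since E_P < E_Q, lowering the temperature improves selectivity toward P.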